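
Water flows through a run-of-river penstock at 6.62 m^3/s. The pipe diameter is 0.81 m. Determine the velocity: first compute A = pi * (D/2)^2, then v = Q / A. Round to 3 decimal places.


Compute pipe cross-sectional area:
  A = pi * (D/2)^2 = pi * (0.81/2)^2 = 0.5153 m^2
Calculate velocity:
  v = Q / A = 6.62 / 0.5153
  v = 12.847 m/s

12.847


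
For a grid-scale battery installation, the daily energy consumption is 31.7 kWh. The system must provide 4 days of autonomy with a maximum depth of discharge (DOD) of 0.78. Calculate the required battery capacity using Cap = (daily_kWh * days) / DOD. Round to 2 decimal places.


Total energy needed = daily * days = 31.7 * 4 = 126.8 kWh
Account for depth of discharge:
  Cap = total_energy / DOD = 126.8 / 0.78
  Cap = 162.56 kWh

162.56


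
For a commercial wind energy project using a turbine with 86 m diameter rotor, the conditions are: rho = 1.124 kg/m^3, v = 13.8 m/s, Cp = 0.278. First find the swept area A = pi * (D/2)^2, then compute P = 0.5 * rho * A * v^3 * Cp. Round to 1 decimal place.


Step 1 -- Compute swept area:
  A = pi * (D/2)^2 = pi * (86/2)^2 = 5808.8 m^2
Step 2 -- Apply wind power equation:
  P = 0.5 * rho * A * v^3 * Cp
  v^3 = 13.8^3 = 2628.072
  P = 0.5 * 1.124 * 5808.8 * 2628.072 * 0.278
  P = 2385092.1 W

2385092.1


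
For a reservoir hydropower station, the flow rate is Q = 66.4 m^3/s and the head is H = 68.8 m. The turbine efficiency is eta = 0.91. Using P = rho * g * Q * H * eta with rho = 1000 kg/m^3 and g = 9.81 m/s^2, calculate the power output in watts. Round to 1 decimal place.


Apply the hydropower formula P = rho * g * Q * H * eta
rho * g = 1000 * 9.81 = 9810.0
P = 9810.0 * 66.4 * 68.8 * 0.91
P = 40781849.5 W

40781849.5


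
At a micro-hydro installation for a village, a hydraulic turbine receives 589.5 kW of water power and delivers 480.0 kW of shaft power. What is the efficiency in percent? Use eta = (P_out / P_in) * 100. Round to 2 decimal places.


Turbine efficiency = (output power / input power) * 100
eta = (480.0 / 589.5) * 100
eta = 81.42%

81.42


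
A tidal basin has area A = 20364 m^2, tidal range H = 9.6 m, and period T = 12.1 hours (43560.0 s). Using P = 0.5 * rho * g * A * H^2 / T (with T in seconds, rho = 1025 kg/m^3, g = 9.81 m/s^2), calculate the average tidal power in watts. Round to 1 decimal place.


Convert period to seconds: T = 12.1 * 3600 = 43560.0 s
H^2 = 9.6^2 = 92.16
P = 0.5 * rho * g * A * H^2 / T
P = 0.5 * 1025 * 9.81 * 20364 * 92.16 / 43560.0
P = 216611.0 W

216611.0


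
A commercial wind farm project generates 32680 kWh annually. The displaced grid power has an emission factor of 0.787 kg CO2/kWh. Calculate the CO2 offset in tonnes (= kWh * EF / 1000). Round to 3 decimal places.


CO2 offset in kg = generation * emission_factor
CO2 offset = 32680 * 0.787 = 25719.16 kg
Convert to tonnes:
  CO2 offset = 25719.16 / 1000 = 25.719 tonnes

25.719


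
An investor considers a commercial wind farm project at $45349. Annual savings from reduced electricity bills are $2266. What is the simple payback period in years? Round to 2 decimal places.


Simple payback period = initial cost / annual savings
Payback = 45349 / 2266
Payback = 20.01 years

20.01


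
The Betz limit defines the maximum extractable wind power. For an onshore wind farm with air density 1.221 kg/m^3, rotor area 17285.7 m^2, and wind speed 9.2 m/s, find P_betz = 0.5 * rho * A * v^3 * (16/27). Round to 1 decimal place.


The Betz coefficient Cp_max = 16/27 = 0.5926
v^3 = 9.2^3 = 778.688
P_betz = 0.5 * rho * A * v^3 * Cp_max
P_betz = 0.5 * 1.221 * 17285.7 * 778.688 * 0.5926
P_betz = 4869589.4 W

4869589.4


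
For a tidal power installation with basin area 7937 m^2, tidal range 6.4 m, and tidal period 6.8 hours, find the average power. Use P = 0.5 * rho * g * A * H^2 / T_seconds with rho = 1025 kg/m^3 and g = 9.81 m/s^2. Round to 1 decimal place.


Convert period to seconds: T = 6.8 * 3600 = 24480.0 s
H^2 = 6.4^2 = 40.96
P = 0.5 * rho * g * A * H^2 / T
P = 0.5 * 1025 * 9.81 * 7937 * 40.96 / 24480.0
P = 66767.9 W

66767.9


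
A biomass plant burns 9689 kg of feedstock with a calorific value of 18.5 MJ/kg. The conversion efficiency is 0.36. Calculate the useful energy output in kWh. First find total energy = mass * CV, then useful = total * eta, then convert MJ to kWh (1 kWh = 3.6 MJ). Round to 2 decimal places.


Total energy = mass * CV = 9689 * 18.5 = 179246.5 MJ
Useful energy = total * eta = 179246.5 * 0.36 = 64528.74 MJ
Convert to kWh: 64528.74 / 3.6
Useful energy = 17924.65 kWh

17924.65


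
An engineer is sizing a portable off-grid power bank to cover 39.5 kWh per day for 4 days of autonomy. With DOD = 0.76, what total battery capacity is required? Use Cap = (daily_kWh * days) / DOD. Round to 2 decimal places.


Total energy needed = daily * days = 39.5 * 4 = 158.0 kWh
Account for depth of discharge:
  Cap = total_energy / DOD = 158.0 / 0.76
  Cap = 207.89 kWh

207.89


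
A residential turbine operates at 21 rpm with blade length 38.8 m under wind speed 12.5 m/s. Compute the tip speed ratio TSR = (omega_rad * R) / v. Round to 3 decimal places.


Convert rotational speed to rad/s:
  omega = 21 * 2 * pi / 60 = 2.1991 rad/s
Compute tip speed:
  v_tip = omega * R = 2.1991 * 38.8 = 85.326 m/s
Tip speed ratio:
  TSR = v_tip / v_wind = 85.326 / 12.5 = 6.826

6.826


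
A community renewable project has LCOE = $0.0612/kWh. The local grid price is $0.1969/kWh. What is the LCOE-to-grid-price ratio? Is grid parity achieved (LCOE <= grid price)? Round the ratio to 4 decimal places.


Compare LCOE to grid price:
  LCOE = $0.0612/kWh, Grid price = $0.1969/kWh
  Ratio = LCOE / grid_price = 0.0612 / 0.1969 = 0.3108
  Grid parity achieved (ratio <= 1)? yes

0.3108


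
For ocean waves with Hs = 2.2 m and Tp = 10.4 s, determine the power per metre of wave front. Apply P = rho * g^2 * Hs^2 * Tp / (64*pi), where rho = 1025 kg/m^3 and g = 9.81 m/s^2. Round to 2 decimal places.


Apply wave power formula:
  g^2 = 9.81^2 = 96.2361
  Hs^2 = 2.2^2 = 4.84
  Numerator = rho * g^2 * Hs^2 * Tp = 1025 * 96.2361 * 4.84 * 10.4 = 4965243.84
  Denominator = 64 * pi = 201.0619
  P = 4965243.84 / 201.0619 = 24695.10 W/m

24695.10


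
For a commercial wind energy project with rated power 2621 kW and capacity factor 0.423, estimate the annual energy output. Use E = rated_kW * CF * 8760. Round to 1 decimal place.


Annual energy = rated_kW * capacity_factor * hours_per_year
Given: P_rated = 2621 kW, CF = 0.423, hours = 8760
E = 2621 * 0.423 * 8760
E = 9712063.1 kWh

9712063.1


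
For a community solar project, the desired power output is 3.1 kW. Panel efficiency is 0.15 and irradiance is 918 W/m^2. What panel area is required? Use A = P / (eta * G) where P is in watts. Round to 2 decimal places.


Convert target power to watts: P = 3.1 * 1000 = 3100.0 W
Compute denominator: eta * G = 0.15 * 918 = 137.7
Required area A = P / (eta * G) = 3100.0 / 137.7
A = 22.51 m^2

22.51


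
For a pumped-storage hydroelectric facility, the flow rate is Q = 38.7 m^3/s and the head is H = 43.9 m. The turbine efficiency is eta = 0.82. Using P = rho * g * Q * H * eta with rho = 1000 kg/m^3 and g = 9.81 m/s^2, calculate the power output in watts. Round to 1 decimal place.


Apply the hydropower formula P = rho * g * Q * H * eta
rho * g = 1000 * 9.81 = 9810.0
P = 9810.0 * 38.7 * 43.9 * 0.82
P = 13666532.7 W

13666532.7


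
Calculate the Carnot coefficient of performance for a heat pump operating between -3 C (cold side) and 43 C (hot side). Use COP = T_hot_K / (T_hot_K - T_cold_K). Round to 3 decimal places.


Convert to Kelvin:
  T_hot = 43 + 273.15 = 316.15 K
  T_cold = -3 + 273.15 = 270.15 K
Apply Carnot COP formula:
  COP = T_hot_K / (T_hot_K - T_cold_K) = 316.15 / 46.0
  COP = 6.873

6.873


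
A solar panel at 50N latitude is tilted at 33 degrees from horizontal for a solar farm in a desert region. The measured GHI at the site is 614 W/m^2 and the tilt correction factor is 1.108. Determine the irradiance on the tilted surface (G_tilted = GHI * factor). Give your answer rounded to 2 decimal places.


Identify the given values:
  GHI = 614 W/m^2, tilt correction factor = 1.108
Apply the formula G_tilted = GHI * factor:
  G_tilted = 614 * 1.108
  G_tilted = 680.31 W/m^2

680.31


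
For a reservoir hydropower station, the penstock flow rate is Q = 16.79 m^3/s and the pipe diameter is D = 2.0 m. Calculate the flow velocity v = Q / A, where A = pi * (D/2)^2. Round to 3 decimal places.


Compute pipe cross-sectional area:
  A = pi * (D/2)^2 = pi * (2.0/2)^2 = 3.1416 m^2
Calculate velocity:
  v = Q / A = 16.79 / 3.1416
  v = 5.344 m/s

5.344


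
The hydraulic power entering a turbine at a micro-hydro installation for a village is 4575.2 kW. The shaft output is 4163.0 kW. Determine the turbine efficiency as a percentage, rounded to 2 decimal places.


Turbine efficiency = (output power / input power) * 100
eta = (4163.0 / 4575.2) * 100
eta = 90.99%

90.99


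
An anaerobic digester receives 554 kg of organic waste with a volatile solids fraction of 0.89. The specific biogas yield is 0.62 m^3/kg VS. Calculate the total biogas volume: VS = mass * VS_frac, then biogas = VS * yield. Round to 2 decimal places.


Compute volatile solids:
  VS = mass * VS_fraction = 554 * 0.89 = 493.06 kg
Calculate biogas volume:
  Biogas = VS * specific_yield = 493.06 * 0.62
  Biogas = 305.70 m^3

305.70


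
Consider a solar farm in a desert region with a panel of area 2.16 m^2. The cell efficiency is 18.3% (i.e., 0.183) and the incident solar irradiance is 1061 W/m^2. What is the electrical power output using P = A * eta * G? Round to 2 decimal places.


Use the solar power formula P = A * eta * G.
Given: A = 2.16 m^2, eta = 0.183, G = 1061 W/m^2
P = 2.16 * 0.183 * 1061
P = 419.39 W

419.39


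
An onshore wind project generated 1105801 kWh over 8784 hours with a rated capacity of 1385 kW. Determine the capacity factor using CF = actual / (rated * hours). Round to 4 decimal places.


Capacity factor = actual output / maximum possible output
Maximum possible = rated * hours = 1385 * 8784 = 12165840 kWh
CF = 1105801 / 12165840
CF = 0.0909

0.0909


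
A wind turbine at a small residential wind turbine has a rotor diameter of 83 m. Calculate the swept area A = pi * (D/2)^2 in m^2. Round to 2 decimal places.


Compute the rotor radius:
  r = D / 2 = 83 / 2 = 41.5 m
Calculate swept area:
  A = pi * r^2 = pi * 41.5^2
  A = 5410.61 m^2

5410.61


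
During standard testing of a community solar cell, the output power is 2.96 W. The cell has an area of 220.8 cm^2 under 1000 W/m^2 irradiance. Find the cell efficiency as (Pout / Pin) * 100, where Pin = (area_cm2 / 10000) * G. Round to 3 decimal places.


First compute the input power:
  Pin = area_cm2 / 10000 * G = 220.8 / 10000 * 1000 = 22.08 W
Then compute efficiency:
  Efficiency = (Pout / Pin) * 100 = (2.96 / 22.08) * 100
  Efficiency = 13.406%

13.406


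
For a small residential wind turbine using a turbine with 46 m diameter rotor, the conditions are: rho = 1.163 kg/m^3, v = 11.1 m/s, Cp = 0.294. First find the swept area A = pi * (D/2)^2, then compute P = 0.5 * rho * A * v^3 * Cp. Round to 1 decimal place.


Step 1 -- Compute swept area:
  A = pi * (D/2)^2 = pi * (46/2)^2 = 1661.9 m^2
Step 2 -- Apply wind power equation:
  P = 0.5 * rho * A * v^3 * Cp
  v^3 = 11.1^3 = 1367.631
  P = 0.5 * 1.163 * 1661.9 * 1367.631 * 0.294
  P = 388572.0 W

388572.0


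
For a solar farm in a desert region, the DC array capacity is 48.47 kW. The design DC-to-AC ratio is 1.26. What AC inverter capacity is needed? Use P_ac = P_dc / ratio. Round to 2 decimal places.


The inverter AC capacity is determined by the DC/AC ratio.
Given: P_dc = 48.47 kW, DC/AC ratio = 1.26
P_ac = P_dc / ratio = 48.47 / 1.26
P_ac = 38.47 kW

38.47


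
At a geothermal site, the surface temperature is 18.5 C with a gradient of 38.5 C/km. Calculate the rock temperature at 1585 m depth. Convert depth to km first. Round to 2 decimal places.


Convert depth to km: 1585 / 1000 = 1.585 km
Temperature increase = gradient * depth_km = 38.5 * 1.585 = 61.02 C
Temperature at depth = T_surface + delta_T = 18.5 + 61.02
T = 79.52 C

79.52


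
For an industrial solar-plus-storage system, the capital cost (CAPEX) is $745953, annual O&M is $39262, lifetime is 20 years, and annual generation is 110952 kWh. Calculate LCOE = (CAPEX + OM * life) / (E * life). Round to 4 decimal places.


Total cost = CAPEX + OM * lifetime = 745953 + 39262 * 20 = 745953 + 785240 = 1531193
Total generation = annual * lifetime = 110952 * 20 = 2219040 kWh
LCOE = 1531193 / 2219040
LCOE = 0.6900 $/kWh

0.6900


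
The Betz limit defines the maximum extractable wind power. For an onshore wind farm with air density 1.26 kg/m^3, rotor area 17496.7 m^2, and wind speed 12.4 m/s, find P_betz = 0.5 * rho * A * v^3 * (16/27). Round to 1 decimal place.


The Betz coefficient Cp_max = 16/27 = 0.5926
v^3 = 12.4^3 = 1906.624
P_betz = 0.5 * rho * A * v^3 * Cp_max
P_betz = 0.5 * 1.26 * 17496.7 * 1906.624 * 0.5926
P_betz = 12454261.2 W

12454261.2


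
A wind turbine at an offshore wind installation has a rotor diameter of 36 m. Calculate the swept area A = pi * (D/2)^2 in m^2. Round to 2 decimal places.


Compute the rotor radius:
  r = D / 2 = 36 / 2 = 18.0 m
Calculate swept area:
  A = pi * r^2 = pi * 18.0^2
  A = 1017.88 m^2

1017.88


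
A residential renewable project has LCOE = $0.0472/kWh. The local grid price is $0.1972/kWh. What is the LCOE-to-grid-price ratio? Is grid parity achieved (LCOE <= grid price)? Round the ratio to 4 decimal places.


Compare LCOE to grid price:
  LCOE = $0.0472/kWh, Grid price = $0.1972/kWh
  Ratio = LCOE / grid_price = 0.0472 / 0.1972 = 0.2394
  Grid parity achieved (ratio <= 1)? yes

0.2394


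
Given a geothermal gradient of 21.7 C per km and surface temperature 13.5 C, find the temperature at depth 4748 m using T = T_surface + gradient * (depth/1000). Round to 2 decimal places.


Convert depth to km: 4748 / 1000 = 4.748 km
Temperature increase = gradient * depth_km = 21.7 * 4.748 = 103.03 C
Temperature at depth = T_surface + delta_T = 13.5 + 103.03
T = 116.53 C

116.53


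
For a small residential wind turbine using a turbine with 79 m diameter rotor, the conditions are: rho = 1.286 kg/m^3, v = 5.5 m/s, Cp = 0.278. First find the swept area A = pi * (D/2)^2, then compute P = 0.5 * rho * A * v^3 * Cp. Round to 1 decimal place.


Step 1 -- Compute swept area:
  A = pi * (D/2)^2 = pi * (79/2)^2 = 4901.67 m^2
Step 2 -- Apply wind power equation:
  P = 0.5 * rho * A * v^3 * Cp
  v^3 = 5.5^3 = 166.375
  P = 0.5 * 1.286 * 4901.67 * 166.375 * 0.278
  P = 145776.6 W

145776.6


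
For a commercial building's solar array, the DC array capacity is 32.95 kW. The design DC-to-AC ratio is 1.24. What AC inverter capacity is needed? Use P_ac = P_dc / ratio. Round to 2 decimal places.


The inverter AC capacity is determined by the DC/AC ratio.
Given: P_dc = 32.95 kW, DC/AC ratio = 1.24
P_ac = P_dc / ratio = 32.95 / 1.24
P_ac = 26.57 kW

26.57


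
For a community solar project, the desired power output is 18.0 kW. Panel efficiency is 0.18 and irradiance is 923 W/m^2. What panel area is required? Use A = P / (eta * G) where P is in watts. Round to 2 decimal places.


Convert target power to watts: P = 18.0 * 1000 = 18000.0 W
Compute denominator: eta * G = 0.18 * 923 = 166.14
Required area A = P / (eta * G) = 18000.0 / 166.14
A = 108.34 m^2

108.34


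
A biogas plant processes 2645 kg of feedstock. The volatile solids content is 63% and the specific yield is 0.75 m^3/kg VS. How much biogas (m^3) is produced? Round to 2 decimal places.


Compute volatile solids:
  VS = mass * VS_fraction = 2645 * 0.63 = 1666.35 kg
Calculate biogas volume:
  Biogas = VS * specific_yield = 1666.35 * 0.75
  Biogas = 1249.76 m^3

1249.76


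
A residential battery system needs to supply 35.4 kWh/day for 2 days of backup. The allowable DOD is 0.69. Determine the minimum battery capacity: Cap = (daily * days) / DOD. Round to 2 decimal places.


Total energy needed = daily * days = 35.4 * 2 = 70.8 kWh
Account for depth of discharge:
  Cap = total_energy / DOD = 70.8 / 0.69
  Cap = 102.61 kWh

102.61


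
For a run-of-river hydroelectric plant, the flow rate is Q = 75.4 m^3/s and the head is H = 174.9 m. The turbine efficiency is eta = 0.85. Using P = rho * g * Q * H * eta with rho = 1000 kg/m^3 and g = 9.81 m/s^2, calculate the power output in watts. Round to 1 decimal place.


Apply the hydropower formula P = rho * g * Q * H * eta
rho * g = 1000 * 9.81 = 9810.0
P = 9810.0 * 75.4 * 174.9 * 0.85
P = 109963635.2 W

109963635.2


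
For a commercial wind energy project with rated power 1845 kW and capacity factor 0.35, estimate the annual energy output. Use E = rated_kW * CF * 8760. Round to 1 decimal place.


Annual energy = rated_kW * capacity_factor * hours_per_year
Given: P_rated = 1845 kW, CF = 0.35, hours = 8760
E = 1845 * 0.35 * 8760
E = 5656770.0 kWh

5656770.0


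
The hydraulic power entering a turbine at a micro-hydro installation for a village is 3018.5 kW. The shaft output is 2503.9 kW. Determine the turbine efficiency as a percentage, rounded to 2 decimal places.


Turbine efficiency = (output power / input power) * 100
eta = (2503.9 / 3018.5) * 100
eta = 82.95%

82.95


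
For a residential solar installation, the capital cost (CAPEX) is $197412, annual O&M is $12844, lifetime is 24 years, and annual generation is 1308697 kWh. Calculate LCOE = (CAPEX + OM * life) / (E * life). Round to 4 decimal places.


Total cost = CAPEX + OM * lifetime = 197412 + 12844 * 24 = 197412 + 308256 = 505668
Total generation = annual * lifetime = 1308697 * 24 = 31408728 kWh
LCOE = 505668 / 31408728
LCOE = 0.0161 $/kWh

0.0161


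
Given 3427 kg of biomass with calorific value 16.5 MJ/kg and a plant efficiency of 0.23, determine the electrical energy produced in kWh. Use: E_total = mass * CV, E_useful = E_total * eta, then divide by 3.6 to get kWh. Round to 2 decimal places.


Total energy = mass * CV = 3427 * 16.5 = 56545.5 MJ
Useful energy = total * eta = 56545.5 * 0.23 = 13005.47 MJ
Convert to kWh: 13005.47 / 3.6
Useful energy = 3612.63 kWh

3612.63


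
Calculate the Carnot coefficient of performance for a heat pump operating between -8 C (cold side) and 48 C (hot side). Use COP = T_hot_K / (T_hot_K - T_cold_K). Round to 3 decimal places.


Convert to Kelvin:
  T_hot = 48 + 273.15 = 321.15 K
  T_cold = -8 + 273.15 = 265.15 K
Apply Carnot COP formula:
  COP = T_hot_K / (T_hot_K - T_cold_K) = 321.15 / 56.0
  COP = 5.735

5.735


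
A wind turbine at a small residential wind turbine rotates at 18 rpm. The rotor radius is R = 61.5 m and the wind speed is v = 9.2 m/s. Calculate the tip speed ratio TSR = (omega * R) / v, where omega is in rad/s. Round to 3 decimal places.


Convert rotational speed to rad/s:
  omega = 18 * 2 * pi / 60 = 1.885 rad/s
Compute tip speed:
  v_tip = omega * R = 1.885 * 61.5 = 115.925 m/s
Tip speed ratio:
  TSR = v_tip / v_wind = 115.925 / 9.2 = 12.601

12.601


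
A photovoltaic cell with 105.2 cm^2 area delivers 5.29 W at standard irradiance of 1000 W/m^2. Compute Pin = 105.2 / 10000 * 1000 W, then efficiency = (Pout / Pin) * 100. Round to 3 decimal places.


First compute the input power:
  Pin = area_cm2 / 10000 * G = 105.2 / 10000 * 1000 = 10.52 W
Then compute efficiency:
  Efficiency = (Pout / Pin) * 100 = (5.29 / 10.52) * 100
  Efficiency = 50.285%

50.285


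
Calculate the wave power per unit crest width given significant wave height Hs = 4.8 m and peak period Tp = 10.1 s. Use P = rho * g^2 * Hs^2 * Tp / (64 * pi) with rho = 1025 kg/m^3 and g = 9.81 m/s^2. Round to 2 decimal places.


Apply wave power formula:
  g^2 = 9.81^2 = 96.2361
  Hs^2 = 4.8^2 = 23.04
  Numerator = rho * g^2 * Hs^2 * Tp = 1025 * 96.2361 * 23.04 * 10.1 = 22954388.55
  Denominator = 64 * pi = 201.0619
  P = 22954388.55 / 201.0619 = 114165.76 W/m

114165.76


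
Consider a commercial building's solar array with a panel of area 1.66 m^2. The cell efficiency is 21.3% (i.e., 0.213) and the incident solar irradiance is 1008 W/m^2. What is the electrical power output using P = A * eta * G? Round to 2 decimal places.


Use the solar power formula P = A * eta * G.
Given: A = 1.66 m^2, eta = 0.213, G = 1008 W/m^2
P = 1.66 * 0.213 * 1008
P = 356.41 W

356.41


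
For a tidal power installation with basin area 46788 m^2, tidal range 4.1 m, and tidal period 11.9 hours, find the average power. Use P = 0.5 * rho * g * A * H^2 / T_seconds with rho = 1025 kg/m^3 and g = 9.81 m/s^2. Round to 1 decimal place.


Convert period to seconds: T = 11.9 * 3600 = 42840.0 s
H^2 = 4.1^2 = 16.81
P = 0.5 * rho * g * A * H^2 / T
P = 0.5 * 1025 * 9.81 * 46788 * 16.81 / 42840.0
P = 92303.0 W

92303.0


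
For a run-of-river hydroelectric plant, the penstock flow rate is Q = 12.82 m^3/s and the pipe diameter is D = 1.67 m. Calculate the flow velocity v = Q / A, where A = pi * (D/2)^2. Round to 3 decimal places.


Compute pipe cross-sectional area:
  A = pi * (D/2)^2 = pi * (1.67/2)^2 = 2.1904 m^2
Calculate velocity:
  v = Q / A = 12.82 / 2.1904
  v = 5.853 m/s

5.853


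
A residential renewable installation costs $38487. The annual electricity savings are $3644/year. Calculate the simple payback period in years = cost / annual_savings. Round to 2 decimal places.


Simple payback period = initial cost / annual savings
Payback = 38487 / 3644
Payback = 10.56 years

10.56


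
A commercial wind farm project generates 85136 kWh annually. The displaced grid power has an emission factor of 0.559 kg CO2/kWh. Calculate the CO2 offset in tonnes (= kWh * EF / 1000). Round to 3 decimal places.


CO2 offset in kg = generation * emission_factor
CO2 offset = 85136 * 0.559 = 47591.02 kg
Convert to tonnes:
  CO2 offset = 47591.02 / 1000 = 47.591 tonnes

47.591


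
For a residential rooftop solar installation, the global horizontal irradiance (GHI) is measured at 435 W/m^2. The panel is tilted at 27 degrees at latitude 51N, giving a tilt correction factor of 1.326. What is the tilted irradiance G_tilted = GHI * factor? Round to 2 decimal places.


Identify the given values:
  GHI = 435 W/m^2, tilt correction factor = 1.326
Apply the formula G_tilted = GHI * factor:
  G_tilted = 435 * 1.326
  G_tilted = 576.81 W/m^2

576.81


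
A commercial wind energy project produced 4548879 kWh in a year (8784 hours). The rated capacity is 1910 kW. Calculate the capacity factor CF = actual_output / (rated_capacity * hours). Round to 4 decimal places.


Capacity factor = actual output / maximum possible output
Maximum possible = rated * hours = 1910 * 8784 = 16777440 kWh
CF = 4548879 / 16777440
CF = 0.2711

0.2711


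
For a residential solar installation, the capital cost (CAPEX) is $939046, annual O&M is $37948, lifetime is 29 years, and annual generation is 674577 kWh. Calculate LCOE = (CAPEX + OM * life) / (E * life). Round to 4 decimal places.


Total cost = CAPEX + OM * lifetime = 939046 + 37948 * 29 = 939046 + 1100492 = 2039538
Total generation = annual * lifetime = 674577 * 29 = 19562733 kWh
LCOE = 2039538 / 19562733
LCOE = 0.1043 $/kWh

0.1043


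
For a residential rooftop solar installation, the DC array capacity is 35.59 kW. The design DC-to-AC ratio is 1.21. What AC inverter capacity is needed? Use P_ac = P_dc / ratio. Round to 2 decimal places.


The inverter AC capacity is determined by the DC/AC ratio.
Given: P_dc = 35.59 kW, DC/AC ratio = 1.21
P_ac = P_dc / ratio = 35.59 / 1.21
P_ac = 29.41 kW

29.41


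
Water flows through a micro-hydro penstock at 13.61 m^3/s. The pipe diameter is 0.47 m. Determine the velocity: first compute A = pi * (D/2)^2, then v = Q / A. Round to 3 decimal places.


Compute pipe cross-sectional area:
  A = pi * (D/2)^2 = pi * (0.47/2)^2 = 0.1735 m^2
Calculate velocity:
  v = Q / A = 13.61 / 0.1735
  v = 78.446 m/s

78.446


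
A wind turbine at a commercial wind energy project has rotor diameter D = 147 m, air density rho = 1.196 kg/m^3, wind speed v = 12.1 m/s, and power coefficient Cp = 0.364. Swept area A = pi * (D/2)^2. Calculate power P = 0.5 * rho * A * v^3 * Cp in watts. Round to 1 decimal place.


Step 1 -- Compute swept area:
  A = pi * (D/2)^2 = pi * (147/2)^2 = 16971.67 m^2
Step 2 -- Apply wind power equation:
  P = 0.5 * rho * A * v^3 * Cp
  v^3 = 12.1^3 = 1771.561
  P = 0.5 * 1.196 * 16971.67 * 1771.561 * 0.364
  P = 6544601.8 W

6544601.8


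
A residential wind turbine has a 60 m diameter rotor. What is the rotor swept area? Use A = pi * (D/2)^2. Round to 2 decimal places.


Compute the rotor radius:
  r = D / 2 = 60 / 2 = 30.0 m
Calculate swept area:
  A = pi * r^2 = pi * 30.0^2
  A = 2827.43 m^2

2827.43


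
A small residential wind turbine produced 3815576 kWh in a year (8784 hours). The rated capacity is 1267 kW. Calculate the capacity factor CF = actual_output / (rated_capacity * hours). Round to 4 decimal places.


Capacity factor = actual output / maximum possible output
Maximum possible = rated * hours = 1267 * 8784 = 11129328 kWh
CF = 3815576 / 11129328
CF = 0.3428

0.3428


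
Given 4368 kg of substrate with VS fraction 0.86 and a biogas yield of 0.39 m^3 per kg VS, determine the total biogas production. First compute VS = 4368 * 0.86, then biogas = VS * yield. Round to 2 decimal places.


Compute volatile solids:
  VS = mass * VS_fraction = 4368 * 0.86 = 3756.48 kg
Calculate biogas volume:
  Biogas = VS * specific_yield = 3756.48 * 0.39
  Biogas = 1465.03 m^3

1465.03


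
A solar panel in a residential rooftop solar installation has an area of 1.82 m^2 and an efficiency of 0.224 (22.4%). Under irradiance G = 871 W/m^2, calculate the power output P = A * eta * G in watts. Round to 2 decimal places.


Use the solar power formula P = A * eta * G.
Given: A = 1.82 m^2, eta = 0.224, G = 871 W/m^2
P = 1.82 * 0.224 * 871
P = 355.09 W

355.09


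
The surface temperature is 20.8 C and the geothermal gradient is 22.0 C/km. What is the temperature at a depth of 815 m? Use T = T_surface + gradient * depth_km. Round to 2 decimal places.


Convert depth to km: 815 / 1000 = 0.815 km
Temperature increase = gradient * depth_km = 22.0 * 0.815 = 17.93 C
Temperature at depth = T_surface + delta_T = 20.8 + 17.93
T = 38.73 C

38.73


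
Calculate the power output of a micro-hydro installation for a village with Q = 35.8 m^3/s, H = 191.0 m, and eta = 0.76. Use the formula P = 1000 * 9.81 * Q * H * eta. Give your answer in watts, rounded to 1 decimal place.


Apply the hydropower formula P = rho * g * Q * H * eta
rho * g = 1000 * 9.81 = 9810.0
P = 9810.0 * 35.8 * 191.0 * 0.76
P = 50979901.7 W

50979901.7


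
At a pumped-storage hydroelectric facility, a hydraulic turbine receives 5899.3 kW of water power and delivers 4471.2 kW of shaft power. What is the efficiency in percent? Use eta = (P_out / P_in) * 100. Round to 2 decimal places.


Turbine efficiency = (output power / input power) * 100
eta = (4471.2 / 5899.3) * 100
eta = 75.79%

75.79


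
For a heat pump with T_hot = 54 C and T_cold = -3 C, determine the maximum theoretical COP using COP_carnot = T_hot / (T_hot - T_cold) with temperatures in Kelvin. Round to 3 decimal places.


Convert to Kelvin:
  T_hot = 54 + 273.15 = 327.15 K
  T_cold = -3 + 273.15 = 270.15 K
Apply Carnot COP formula:
  COP = T_hot_K / (T_hot_K - T_cold_K) = 327.15 / 57.0
  COP = 5.739

5.739


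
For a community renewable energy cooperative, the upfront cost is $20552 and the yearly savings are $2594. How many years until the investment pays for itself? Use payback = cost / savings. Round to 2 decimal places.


Simple payback period = initial cost / annual savings
Payback = 20552 / 2594
Payback = 7.92 years

7.92


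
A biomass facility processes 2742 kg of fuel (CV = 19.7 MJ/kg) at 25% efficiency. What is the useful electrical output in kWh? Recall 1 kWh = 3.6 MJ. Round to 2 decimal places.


Total energy = mass * CV = 2742 * 19.7 = 54017.4 MJ
Useful energy = total * eta = 54017.4 * 0.25 = 13504.35 MJ
Convert to kWh: 13504.35 / 3.6
Useful energy = 3751.21 kWh

3751.21


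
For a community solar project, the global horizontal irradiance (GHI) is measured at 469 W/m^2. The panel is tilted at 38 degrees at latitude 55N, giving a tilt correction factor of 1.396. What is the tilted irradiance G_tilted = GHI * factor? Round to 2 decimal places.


Identify the given values:
  GHI = 469 W/m^2, tilt correction factor = 1.396
Apply the formula G_tilted = GHI * factor:
  G_tilted = 469 * 1.396
  G_tilted = 654.72 W/m^2

654.72


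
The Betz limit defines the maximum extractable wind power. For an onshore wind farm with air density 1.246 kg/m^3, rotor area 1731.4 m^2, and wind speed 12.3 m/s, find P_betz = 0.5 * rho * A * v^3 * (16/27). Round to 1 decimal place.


The Betz coefficient Cp_max = 16/27 = 0.5926
v^3 = 12.3^3 = 1860.867
P_betz = 0.5 * rho * A * v^3 * Cp_max
P_betz = 0.5 * 1.246 * 1731.4 * 1860.867 * 0.5926
P_betz = 1189479.6 W

1189479.6


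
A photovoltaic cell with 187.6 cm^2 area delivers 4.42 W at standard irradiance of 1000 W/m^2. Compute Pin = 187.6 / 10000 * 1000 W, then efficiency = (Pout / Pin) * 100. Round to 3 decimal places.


First compute the input power:
  Pin = area_cm2 / 10000 * G = 187.6 / 10000 * 1000 = 18.76 W
Then compute efficiency:
  Efficiency = (Pout / Pin) * 100 = (4.42 / 18.76) * 100
  Efficiency = 23.561%

23.561


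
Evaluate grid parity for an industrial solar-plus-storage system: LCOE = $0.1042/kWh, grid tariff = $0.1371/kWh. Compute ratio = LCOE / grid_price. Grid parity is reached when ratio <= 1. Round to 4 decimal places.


Compare LCOE to grid price:
  LCOE = $0.1042/kWh, Grid price = $0.1371/kWh
  Ratio = LCOE / grid_price = 0.1042 / 0.1371 = 0.7600
  Grid parity achieved (ratio <= 1)? yes

0.7600


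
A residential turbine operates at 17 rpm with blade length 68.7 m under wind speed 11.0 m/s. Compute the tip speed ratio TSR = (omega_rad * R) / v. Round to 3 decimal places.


Convert rotational speed to rad/s:
  omega = 17 * 2 * pi / 60 = 1.7802 rad/s
Compute tip speed:
  v_tip = omega * R = 1.7802 * 68.7 = 122.302 m/s
Tip speed ratio:
  TSR = v_tip / v_wind = 122.302 / 11.0 = 11.118

11.118


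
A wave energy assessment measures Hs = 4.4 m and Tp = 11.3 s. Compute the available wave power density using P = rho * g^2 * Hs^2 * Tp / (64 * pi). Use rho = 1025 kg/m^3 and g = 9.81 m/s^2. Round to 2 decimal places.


Apply wave power formula:
  g^2 = 9.81^2 = 96.2361
  Hs^2 = 4.4^2 = 19.36
  Numerator = rho * g^2 * Hs^2 * Tp = 1025 * 96.2361 * 19.36 * 11.3 = 21579713.6
  Denominator = 64 * pi = 201.0619
  P = 21579713.6 / 201.0619 = 107328.69 W/m

107328.69


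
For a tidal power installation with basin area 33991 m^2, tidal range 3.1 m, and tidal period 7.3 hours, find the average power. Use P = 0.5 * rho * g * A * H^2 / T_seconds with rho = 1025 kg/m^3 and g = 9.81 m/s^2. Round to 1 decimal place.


Convert period to seconds: T = 7.3 * 3600 = 26280.0 s
H^2 = 3.1^2 = 9.61
P = 0.5 * rho * g * A * H^2 / T
P = 0.5 * 1025 * 9.81 * 33991 * 9.61 / 26280.0
P = 62492.1 W

62492.1


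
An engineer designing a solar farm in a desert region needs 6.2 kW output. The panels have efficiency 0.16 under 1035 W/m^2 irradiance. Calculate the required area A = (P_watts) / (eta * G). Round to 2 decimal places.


Convert target power to watts: P = 6.2 * 1000 = 6200.0 W
Compute denominator: eta * G = 0.16 * 1035 = 165.6
Required area A = P / (eta * G) = 6200.0 / 165.6
A = 37.44 m^2

37.44


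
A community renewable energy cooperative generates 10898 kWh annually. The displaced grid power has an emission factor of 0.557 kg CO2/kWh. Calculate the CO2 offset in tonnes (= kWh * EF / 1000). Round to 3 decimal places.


CO2 offset in kg = generation * emission_factor
CO2 offset = 10898 * 0.557 = 6070.19 kg
Convert to tonnes:
  CO2 offset = 6070.19 / 1000 = 6.070 tonnes

6.070


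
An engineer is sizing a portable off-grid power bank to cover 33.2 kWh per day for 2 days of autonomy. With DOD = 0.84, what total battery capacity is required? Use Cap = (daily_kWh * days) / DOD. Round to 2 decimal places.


Total energy needed = daily * days = 33.2 * 2 = 66.4 kWh
Account for depth of discharge:
  Cap = total_energy / DOD = 66.4 / 0.84
  Cap = 79.05 kWh

79.05


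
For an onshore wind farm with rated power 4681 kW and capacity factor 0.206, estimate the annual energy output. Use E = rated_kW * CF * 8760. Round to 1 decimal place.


Annual energy = rated_kW * capacity_factor * hours_per_year
Given: P_rated = 4681 kW, CF = 0.206, hours = 8760
E = 4681 * 0.206 * 8760
E = 8447145.4 kWh

8447145.4


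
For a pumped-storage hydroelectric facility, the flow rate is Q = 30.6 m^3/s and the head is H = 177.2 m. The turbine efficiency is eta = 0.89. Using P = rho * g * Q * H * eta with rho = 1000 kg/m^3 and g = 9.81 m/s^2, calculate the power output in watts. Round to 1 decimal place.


Apply the hydropower formula P = rho * g * Q * H * eta
rho * g = 1000 * 9.81 = 9810.0
P = 9810.0 * 30.6 * 177.2 * 0.89
P = 47341733.7 W

47341733.7


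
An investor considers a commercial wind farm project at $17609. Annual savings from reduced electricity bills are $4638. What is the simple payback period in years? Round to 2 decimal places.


Simple payback period = initial cost / annual savings
Payback = 17609 / 4638
Payback = 3.80 years

3.80


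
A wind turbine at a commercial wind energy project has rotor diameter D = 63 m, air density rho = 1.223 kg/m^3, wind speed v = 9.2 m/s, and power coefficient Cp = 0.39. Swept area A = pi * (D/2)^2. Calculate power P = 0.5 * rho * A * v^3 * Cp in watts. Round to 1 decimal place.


Step 1 -- Compute swept area:
  A = pi * (D/2)^2 = pi * (63/2)^2 = 3117.25 m^2
Step 2 -- Apply wind power equation:
  P = 0.5 * rho * A * v^3 * Cp
  v^3 = 9.2^3 = 778.688
  P = 0.5 * 1.223 * 3117.25 * 778.688 * 0.39
  P = 578889.3 W

578889.3


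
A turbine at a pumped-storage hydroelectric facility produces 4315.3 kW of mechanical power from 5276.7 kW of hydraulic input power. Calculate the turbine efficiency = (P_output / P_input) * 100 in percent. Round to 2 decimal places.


Turbine efficiency = (output power / input power) * 100
eta = (4315.3 / 5276.7) * 100
eta = 81.78%

81.78


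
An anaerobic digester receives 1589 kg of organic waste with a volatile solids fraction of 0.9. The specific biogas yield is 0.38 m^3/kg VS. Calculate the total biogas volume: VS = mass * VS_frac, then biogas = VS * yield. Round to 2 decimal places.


Compute volatile solids:
  VS = mass * VS_fraction = 1589 * 0.9 = 1430.1 kg
Calculate biogas volume:
  Biogas = VS * specific_yield = 1430.1 * 0.38
  Biogas = 543.44 m^3

543.44


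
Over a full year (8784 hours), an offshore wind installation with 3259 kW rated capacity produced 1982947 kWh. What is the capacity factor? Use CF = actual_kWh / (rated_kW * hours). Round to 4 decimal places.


Capacity factor = actual output / maximum possible output
Maximum possible = rated * hours = 3259 * 8784 = 28627056 kWh
CF = 1982947 / 28627056
CF = 0.0693

0.0693


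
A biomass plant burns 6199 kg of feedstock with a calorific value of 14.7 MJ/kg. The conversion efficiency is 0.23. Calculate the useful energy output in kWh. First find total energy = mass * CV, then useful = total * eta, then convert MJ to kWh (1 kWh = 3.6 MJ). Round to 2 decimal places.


Total energy = mass * CV = 6199 * 14.7 = 91125.3 MJ
Useful energy = total * eta = 91125.3 * 0.23 = 20958.82 MJ
Convert to kWh: 20958.82 / 3.6
Useful energy = 5821.89 kWh

5821.89


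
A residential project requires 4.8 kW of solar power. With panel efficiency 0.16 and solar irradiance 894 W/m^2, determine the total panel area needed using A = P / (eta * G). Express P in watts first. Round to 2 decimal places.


Convert target power to watts: P = 4.8 * 1000 = 4800.0 W
Compute denominator: eta * G = 0.16 * 894 = 143.04
Required area A = P / (eta * G) = 4800.0 / 143.04
A = 33.56 m^2

33.56


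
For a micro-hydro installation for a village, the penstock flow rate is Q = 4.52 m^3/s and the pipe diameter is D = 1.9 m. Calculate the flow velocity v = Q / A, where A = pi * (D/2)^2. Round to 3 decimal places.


Compute pipe cross-sectional area:
  A = pi * (D/2)^2 = pi * (1.9/2)^2 = 2.8353 m^2
Calculate velocity:
  v = Q / A = 4.52 / 2.8353
  v = 1.594 m/s

1.594


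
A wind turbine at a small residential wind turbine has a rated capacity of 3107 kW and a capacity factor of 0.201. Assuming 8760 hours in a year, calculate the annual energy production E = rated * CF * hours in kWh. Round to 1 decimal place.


Annual energy = rated_kW * capacity_factor * hours_per_year
Given: P_rated = 3107 kW, CF = 0.201, hours = 8760
E = 3107 * 0.201 * 8760
E = 5470681.3 kWh

5470681.3


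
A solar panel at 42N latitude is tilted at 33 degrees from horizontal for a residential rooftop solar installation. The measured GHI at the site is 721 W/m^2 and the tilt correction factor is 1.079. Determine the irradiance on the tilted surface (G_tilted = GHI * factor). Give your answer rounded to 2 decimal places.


Identify the given values:
  GHI = 721 W/m^2, tilt correction factor = 1.079
Apply the formula G_tilted = GHI * factor:
  G_tilted = 721 * 1.079
  G_tilted = 777.96 W/m^2

777.96


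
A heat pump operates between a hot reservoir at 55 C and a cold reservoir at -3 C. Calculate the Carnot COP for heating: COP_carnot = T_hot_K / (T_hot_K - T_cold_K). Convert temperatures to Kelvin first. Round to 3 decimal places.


Convert to Kelvin:
  T_hot = 55 + 273.15 = 328.15 K
  T_cold = -3 + 273.15 = 270.15 K
Apply Carnot COP formula:
  COP = T_hot_K / (T_hot_K - T_cold_K) = 328.15 / 58.0
  COP = 5.658

5.658


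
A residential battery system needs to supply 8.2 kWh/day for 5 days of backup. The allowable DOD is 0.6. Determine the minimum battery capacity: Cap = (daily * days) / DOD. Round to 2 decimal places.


Total energy needed = daily * days = 8.2 * 5 = 41.0 kWh
Account for depth of discharge:
  Cap = total_energy / DOD = 41.0 / 0.6
  Cap = 68.33 kWh

68.33


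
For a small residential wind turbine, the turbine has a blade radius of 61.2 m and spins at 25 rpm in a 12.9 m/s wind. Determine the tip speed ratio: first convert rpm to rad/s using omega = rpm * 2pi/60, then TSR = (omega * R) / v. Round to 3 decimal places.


Convert rotational speed to rad/s:
  omega = 25 * 2 * pi / 60 = 2.618 rad/s
Compute tip speed:
  v_tip = omega * R = 2.618 * 61.2 = 160.221 m/s
Tip speed ratio:
  TSR = v_tip / v_wind = 160.221 / 12.9 = 12.420

12.420


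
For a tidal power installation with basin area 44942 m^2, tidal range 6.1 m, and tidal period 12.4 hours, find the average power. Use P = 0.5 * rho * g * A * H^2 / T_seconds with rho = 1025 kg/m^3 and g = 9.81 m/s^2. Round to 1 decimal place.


Convert period to seconds: T = 12.4 * 3600 = 44640.0 s
H^2 = 6.1^2 = 37.21
P = 0.5 * rho * g * A * H^2 / T
P = 0.5 * 1025 * 9.81 * 44942 * 37.21 / 44640.0
P = 188343.6 W

188343.6


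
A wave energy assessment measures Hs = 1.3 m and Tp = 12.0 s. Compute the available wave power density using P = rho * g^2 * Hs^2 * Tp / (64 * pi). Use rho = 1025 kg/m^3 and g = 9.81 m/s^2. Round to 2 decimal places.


Apply wave power formula:
  g^2 = 9.81^2 = 96.2361
  Hs^2 = 1.3^2 = 1.69
  Numerator = rho * g^2 * Hs^2 * Tp = 1025 * 96.2361 * 1.69 * 12.0 = 2000459.81
  Denominator = 64 * pi = 201.0619
  P = 2000459.81 / 201.0619 = 9949.47 W/m

9949.47


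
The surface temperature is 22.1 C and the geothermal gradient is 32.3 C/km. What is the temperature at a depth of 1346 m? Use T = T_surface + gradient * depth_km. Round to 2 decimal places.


Convert depth to km: 1346 / 1000 = 1.346 km
Temperature increase = gradient * depth_km = 32.3 * 1.346 = 43.48 C
Temperature at depth = T_surface + delta_T = 22.1 + 43.48
T = 65.58 C

65.58


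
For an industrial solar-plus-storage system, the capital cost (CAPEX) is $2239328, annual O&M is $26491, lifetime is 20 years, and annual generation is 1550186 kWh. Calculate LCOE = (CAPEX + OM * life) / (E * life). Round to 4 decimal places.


Total cost = CAPEX + OM * lifetime = 2239328 + 26491 * 20 = 2239328 + 529820 = 2769148
Total generation = annual * lifetime = 1550186 * 20 = 31003720 kWh
LCOE = 2769148 / 31003720
LCOE = 0.0893 $/kWh

0.0893
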